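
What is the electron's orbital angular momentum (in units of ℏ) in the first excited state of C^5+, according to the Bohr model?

L_n = nℏ, so L/ℏ = n = 2.

2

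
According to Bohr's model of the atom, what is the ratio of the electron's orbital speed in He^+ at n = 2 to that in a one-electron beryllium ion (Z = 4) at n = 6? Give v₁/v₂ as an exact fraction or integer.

3/2

v ∝ Z^1 · n^-1
v₁/v₂ = (2/4)^1 · (2/6)^-1 = 3/2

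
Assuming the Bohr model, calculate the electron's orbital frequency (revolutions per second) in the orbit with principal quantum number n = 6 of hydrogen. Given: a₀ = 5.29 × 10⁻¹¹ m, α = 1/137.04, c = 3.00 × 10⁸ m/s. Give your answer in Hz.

3.05 × 10¹³ Hz

r = n²a₀/Z = 1.90 × 10⁻⁹ m, v = Zαc/n = 3.65 × 10⁵ m/s
f = v/(2πr) = 3.05 × 10¹³ Hz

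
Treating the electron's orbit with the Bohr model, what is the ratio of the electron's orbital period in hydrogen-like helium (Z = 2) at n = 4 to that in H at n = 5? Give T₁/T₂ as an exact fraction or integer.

16/125

T ∝ Z^-2 · n^3
T₁/T₂ = (2/1)^-2 · (4/5)^3 = 16/125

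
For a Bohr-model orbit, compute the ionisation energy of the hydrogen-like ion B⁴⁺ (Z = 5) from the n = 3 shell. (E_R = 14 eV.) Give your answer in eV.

E_n = −E_R·Z²/n² = −14 × 5²/3² eV = -39 eV
Ionisation energy = −E_n = 39 eV

39 eV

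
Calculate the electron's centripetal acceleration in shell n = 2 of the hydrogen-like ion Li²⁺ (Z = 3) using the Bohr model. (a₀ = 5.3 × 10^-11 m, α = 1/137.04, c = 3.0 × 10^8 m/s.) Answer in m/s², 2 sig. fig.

1.5 × 10^23 m/s²

r = n²a₀/Z = 7.1 × 10^-11 m, v = Zαc/n = 3.3 × 10^6 m/s
a = v²/r = (3.3 × 10^6)² / 7.1 × 10^-11 = 1.5 × 10^23 m/s²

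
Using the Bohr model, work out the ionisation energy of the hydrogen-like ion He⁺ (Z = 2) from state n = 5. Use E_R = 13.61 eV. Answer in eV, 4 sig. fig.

E_n = −E_R·Z²/n² = −13.61 × 2²/5² eV = -2.178 eV
Ionisation energy = −E_n = 2.178 eV

2.178 eV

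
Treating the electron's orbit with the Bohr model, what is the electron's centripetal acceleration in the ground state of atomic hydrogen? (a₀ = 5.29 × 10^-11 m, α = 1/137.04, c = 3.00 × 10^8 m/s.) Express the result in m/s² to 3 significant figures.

9.06 × 10^22 m/s²

r = n²a₀/Z = 5.29 × 10^-11 m, v = Zαc/n = 2.19 × 10^6 m/s
a = v²/r = (2.19 × 10^6)² / 5.29 × 10^-11 = 9.06 × 10^22 m/s²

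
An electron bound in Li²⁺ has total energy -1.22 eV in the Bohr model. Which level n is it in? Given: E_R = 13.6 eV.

10

E_n = −E_R Z²/n² ⇒ n² = E_R Z²/(−E_n) = 13.6 × 3² / 1.22 ≈ 100.33
n = 10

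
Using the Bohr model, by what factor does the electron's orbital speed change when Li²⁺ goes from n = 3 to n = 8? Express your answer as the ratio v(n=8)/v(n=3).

v ∝ Z^1 · n^-1; with Z fixed, v ∝ n^-1.
v(n=8)/v(n=3) = (8/3)^-1 = 3/8

3/8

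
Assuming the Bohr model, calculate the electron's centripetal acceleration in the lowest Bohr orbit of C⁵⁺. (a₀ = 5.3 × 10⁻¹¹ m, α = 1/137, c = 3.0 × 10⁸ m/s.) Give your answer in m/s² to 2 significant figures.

r = n²a₀/Z = 8.8 × 10⁻¹² m, v = Zαc/n = 1.3 × 10⁷ m/s
a = v²/r = (1.3 × 10⁷)² / 8.8 × 10⁻¹² = 2.0 × 10²⁵ m/s²

2.0 × 10²⁵ m/s²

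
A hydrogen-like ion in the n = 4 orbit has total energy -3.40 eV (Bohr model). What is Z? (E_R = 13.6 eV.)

2

E_n = −E_R Z²/n² ⇒ Z² = −E_n n²/E_R = 3.40 × 4² / 13.6 ≈ 4.00
Z = 2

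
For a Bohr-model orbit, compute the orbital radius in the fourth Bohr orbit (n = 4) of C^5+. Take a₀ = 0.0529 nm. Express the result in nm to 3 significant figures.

0.141 nm

r_n = n²a₀/Z = 4² × 0.0529 / 6
    = 16 × 0.0529 / 6 = 0.141 nm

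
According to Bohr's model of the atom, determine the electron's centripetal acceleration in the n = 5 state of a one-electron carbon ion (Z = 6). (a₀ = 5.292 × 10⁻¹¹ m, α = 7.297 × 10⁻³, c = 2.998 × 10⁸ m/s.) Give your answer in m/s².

3.125 × 10²² m/s²

r = n²a₀/Z = 2.205 × 10⁻¹⁰ m, v = Zαc/n = 2.625 × 10⁶ m/s
a = v²/r = (2.625 × 10⁶)² / 2.205 × 10⁻¹⁰ = 3.125 × 10²² m/s²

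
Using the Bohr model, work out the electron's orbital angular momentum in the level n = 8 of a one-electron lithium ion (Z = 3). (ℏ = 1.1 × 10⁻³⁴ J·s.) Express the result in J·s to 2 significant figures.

L_n = nℏ = 8 × 1.1 × 10⁻³⁴ = 8.8 × 10⁻³⁴ J·s

8.8 × 10⁻³⁴ J·s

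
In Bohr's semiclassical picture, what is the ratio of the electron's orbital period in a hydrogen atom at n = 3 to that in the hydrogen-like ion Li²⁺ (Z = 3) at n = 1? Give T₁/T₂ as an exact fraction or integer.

243

T ∝ Z^-2 · n^3
T₁/T₂ = (1/3)^-2 · (3/1)^3 = 243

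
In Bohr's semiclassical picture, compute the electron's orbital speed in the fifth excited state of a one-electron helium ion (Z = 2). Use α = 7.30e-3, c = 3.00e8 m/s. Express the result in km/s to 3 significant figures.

v_n = Zαc/n = 2 × 0.00730 × 3.00e8 / 6
    = 730 km/s

730 km/s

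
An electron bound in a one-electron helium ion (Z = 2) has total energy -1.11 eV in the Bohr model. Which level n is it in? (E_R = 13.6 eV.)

7

E_n = −E_R Z²/n² ⇒ n² = E_R Z²/(−E_n) = 13.6 × 2² / 1.11 ≈ 49.01
n = 7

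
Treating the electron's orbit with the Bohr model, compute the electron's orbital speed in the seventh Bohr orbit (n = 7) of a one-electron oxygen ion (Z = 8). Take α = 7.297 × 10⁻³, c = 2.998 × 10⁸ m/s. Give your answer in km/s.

2500 km/s

v_n = Zαc/n = 8 × 0.007297 × 2.998 × 10⁸ / 7
    = 2500 km/s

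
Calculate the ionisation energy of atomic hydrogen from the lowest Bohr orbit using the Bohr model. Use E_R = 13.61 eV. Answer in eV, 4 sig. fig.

13.61 eV

E_n = −E_R·Z²/n² = −13.61 × 1²/1² eV = -13.61 eV
Ionisation energy = −E_n = 13.61 eV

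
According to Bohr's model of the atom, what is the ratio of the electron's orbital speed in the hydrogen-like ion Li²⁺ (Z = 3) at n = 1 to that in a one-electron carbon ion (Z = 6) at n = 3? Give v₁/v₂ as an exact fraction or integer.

3/2

v ∝ Z^1 · n^-1
v₁/v₂ = (3/6)^1 · (1/3)^-1 = 3/2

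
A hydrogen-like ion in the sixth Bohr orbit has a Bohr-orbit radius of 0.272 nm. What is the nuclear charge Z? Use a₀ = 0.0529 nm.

r_n = n²a₀/Z ⇒ Z = n²a₀/r = 6² × 0.0529 / 0.272 ≈ 7.00
Z = 7

7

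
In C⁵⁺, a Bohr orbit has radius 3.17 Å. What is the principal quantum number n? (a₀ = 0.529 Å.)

r_n = n²a₀/Z ⇒ n² = rZ/a₀ = 3.17 × 6 / 0.529 ≈ 35.95
n = 6

6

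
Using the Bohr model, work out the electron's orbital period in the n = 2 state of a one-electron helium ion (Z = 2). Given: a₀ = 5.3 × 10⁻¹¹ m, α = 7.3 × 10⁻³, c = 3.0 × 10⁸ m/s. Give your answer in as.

300 as

r = n²a₀/Z = 2²·5.3 × 10⁻¹¹/2 = 1.1 × 10⁻¹⁰ m
v = Zαc/n = 2·0.0073·3.0 × 10⁸/2 = 2.2 × 10⁶ m/s
T = 2πr/v = 3.0 × 10⁻¹⁶ s = 300 as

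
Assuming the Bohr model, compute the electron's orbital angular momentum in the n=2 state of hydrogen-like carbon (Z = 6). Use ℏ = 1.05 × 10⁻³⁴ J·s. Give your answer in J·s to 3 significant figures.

L_n = nℏ = 2 × 1.05 × 10⁻³⁴ = 2.10 × 10⁻³⁴ J·s

2.10 × 10⁻³⁴ J·s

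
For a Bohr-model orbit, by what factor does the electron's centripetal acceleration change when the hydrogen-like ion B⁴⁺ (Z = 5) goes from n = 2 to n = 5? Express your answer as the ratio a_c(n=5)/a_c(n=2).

16/625

a_c ∝ Z^3 · n^-4; with Z fixed, a_c ∝ n^-4.
a_c(n=5)/a_c(n=2) = (5/2)^-4 = 16/625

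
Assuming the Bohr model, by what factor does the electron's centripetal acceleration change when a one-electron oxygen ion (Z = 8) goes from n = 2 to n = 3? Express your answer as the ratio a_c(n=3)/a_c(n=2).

a_c ∝ Z^3 · n^-4; with Z fixed, a_c ∝ n^-4.
a_c(n=3)/a_c(n=2) = (3/2)^-4 = 16/81

16/81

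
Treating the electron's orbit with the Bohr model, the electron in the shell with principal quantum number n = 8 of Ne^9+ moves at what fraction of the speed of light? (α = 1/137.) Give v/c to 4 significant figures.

0.009124

v_n = Zαc/n, so v/c = Zα/n = 10 × 0.007299 / 8 = 0.009124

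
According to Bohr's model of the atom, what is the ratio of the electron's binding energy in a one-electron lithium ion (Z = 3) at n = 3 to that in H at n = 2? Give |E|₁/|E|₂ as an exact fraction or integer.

4

|E| ∝ Z^2 · n^-2
|E|₁/|E|₂ = (3/1)^2 · (3/2)^-2 = 4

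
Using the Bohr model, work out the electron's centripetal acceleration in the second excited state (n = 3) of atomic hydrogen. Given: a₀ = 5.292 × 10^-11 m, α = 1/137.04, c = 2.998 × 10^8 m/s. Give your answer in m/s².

1.117 × 10^21 m/s²

r = n²a₀/Z = 4.763 × 10^-10 m, v = Zαc/n = 7.292 × 10^5 m/s
a = v²/r = (7.292 × 10^5)² / 4.763 × 10^-10 = 1.117 × 10^21 m/s²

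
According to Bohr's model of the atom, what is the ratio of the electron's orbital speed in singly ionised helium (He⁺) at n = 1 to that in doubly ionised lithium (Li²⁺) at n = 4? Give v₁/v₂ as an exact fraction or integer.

v ∝ Z^1 · n^-1
v₁/v₂ = (2/3)^1 · (1/4)^-1 = 8/3

8/3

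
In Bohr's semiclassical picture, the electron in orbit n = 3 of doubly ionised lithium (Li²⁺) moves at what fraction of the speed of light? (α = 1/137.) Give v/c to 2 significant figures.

v_n = Zαc/n, so v/c = Zα/n = 3 × 0.0073 / 3 = 0.0073

0.0073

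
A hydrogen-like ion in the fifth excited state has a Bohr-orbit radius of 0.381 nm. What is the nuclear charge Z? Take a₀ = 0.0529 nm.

5

r_n = n²a₀/Z ⇒ Z = n²a₀/r = 6² × 0.0529 / 0.381 ≈ 5.00
Z = 5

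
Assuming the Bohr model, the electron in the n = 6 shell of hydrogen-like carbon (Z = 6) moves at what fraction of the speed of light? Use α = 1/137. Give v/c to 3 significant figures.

v_n = Zαc/n, so v/c = Zα/n = 6 × 0.00730 / 6 = 0.00730

0.00730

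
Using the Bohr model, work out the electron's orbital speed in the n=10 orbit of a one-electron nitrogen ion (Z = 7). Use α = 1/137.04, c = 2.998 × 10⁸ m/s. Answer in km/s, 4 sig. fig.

v_n = Zαc/n = 7 × 0.007297 × 2.998 × 10⁸ / 10
    = 1531 km/s

1531 km/s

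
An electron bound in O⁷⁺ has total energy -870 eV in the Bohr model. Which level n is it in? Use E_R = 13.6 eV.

1

E_n = −E_R Z²/n² ⇒ n² = E_R Z²/(−E_n) = 13.6 × 8² / 870 ≈ 1.00
n = 1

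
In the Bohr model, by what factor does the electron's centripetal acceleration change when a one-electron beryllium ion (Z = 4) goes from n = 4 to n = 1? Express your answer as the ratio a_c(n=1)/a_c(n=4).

256

a_c ∝ Z^3 · n^-4; with Z fixed, a_c ∝ n^-4.
a_c(n=1)/a_c(n=4) = (1/4)^-4 = 256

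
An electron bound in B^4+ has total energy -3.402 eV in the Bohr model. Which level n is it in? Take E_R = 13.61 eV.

10

E_n = −E_R Z²/n² ⇒ n² = E_R Z²/(−E_n) = 13.61 × 5² / 3.402 ≈ 100.01
n = 10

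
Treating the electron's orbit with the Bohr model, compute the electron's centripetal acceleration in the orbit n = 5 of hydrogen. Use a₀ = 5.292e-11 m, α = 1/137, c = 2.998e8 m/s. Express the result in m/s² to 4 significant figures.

r = n²a₀/Z = 1.323e-9 m, v = Zαc/n = 4.377e5 m/s
a = v²/r = (4.377e5)² / 1.323e-9 = 1.448e20 m/s²

1.448e20 m/s²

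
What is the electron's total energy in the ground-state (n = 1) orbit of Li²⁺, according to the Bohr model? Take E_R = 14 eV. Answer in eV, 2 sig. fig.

E_n = −E_R·Z²/n² = −14 × 3²/1² = -130 eV

-130 eV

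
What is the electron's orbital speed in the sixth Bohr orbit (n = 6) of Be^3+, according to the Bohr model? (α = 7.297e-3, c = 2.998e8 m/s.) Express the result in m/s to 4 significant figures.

1.458e6 m/s

v_n = Zαc/n = 4 × 0.007297 × 2.998e8 / 6
    = 1.458e6 m/s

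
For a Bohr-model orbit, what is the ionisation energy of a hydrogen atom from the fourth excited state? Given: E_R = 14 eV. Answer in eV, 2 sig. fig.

E_n = −E_R·Z²/n² = −14 × 1²/5² eV = -0.56 eV
Ionisation energy = −E_n = 0.56 eV

0.56 eV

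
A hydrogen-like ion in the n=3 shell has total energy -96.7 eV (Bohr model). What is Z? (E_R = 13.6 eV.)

8

E_n = −E_R Z²/n² ⇒ Z² = −E_n n²/E_R = 96.7 × 3² / 13.6 ≈ 63.99
Z = 8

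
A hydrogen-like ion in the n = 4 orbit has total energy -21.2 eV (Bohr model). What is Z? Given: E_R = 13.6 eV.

5

E_n = −E_R Z²/n² ⇒ Z² = −E_n n²/E_R = 21.2 × 4² / 13.6 ≈ 24.94
Z = 5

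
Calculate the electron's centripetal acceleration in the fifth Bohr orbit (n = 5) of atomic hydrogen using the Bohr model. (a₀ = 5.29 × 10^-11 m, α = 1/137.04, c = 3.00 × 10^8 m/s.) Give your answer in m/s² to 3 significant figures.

1.45 × 10^20 m/s²

r = n²a₀/Z = 1.32 × 10^-9 m, v = Zαc/n = 4.38 × 10^5 m/s
a = v²/r = (4.38 × 10^5)² / 1.32 × 10^-9 = 1.45 × 10^20 m/s²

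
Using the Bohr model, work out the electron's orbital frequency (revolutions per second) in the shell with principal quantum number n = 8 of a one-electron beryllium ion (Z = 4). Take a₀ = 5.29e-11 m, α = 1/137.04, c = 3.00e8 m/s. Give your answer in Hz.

r = n²a₀/Z = 8.46e-10 m, v = Zαc/n = 1.09e6 m/s
f = v/(2πr) = 2.06e14 Hz

2.06e14 Hz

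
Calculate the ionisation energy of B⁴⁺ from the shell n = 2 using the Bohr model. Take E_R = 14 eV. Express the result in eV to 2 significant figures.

E_n = −E_R·Z²/n² = −14 × 5²/2² eV = -88 eV
Ionisation energy = −E_n = 88 eV

88 eV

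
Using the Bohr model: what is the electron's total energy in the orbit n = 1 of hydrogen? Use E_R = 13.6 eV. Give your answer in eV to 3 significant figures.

-13.6 eV

E_n = −E_R·Z²/n² = −13.6 × 1²/1² = -13.6 eV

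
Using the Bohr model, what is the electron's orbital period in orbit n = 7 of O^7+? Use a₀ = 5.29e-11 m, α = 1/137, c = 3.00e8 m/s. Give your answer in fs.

0.813 fs

r = n²a₀/Z = 7²·5.29e-11/8 = 3.24e-10 m
v = Zαc/n = 8·0.00730·3.00e8/7 = 2.50e6 m/s
T = 2πr/v = 8.13e-16 s = 0.813 fs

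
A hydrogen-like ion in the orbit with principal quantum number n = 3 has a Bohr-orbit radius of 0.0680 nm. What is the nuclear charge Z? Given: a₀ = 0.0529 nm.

7

r_n = n²a₀/Z ⇒ Z = n²a₀/r = 3² × 0.0529 / 0.0680 ≈ 7.00
Z = 7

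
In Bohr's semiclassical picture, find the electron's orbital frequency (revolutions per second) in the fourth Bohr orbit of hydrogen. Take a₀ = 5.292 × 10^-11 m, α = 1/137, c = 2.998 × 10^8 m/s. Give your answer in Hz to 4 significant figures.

r = n²a₀/Z = 8.467 × 10^-10 m, v = Zαc/n = 5.471 × 10^5 m/s
f = v/(2πr) = 1.028 × 10^14 Hz

1.028 × 10^14 Hz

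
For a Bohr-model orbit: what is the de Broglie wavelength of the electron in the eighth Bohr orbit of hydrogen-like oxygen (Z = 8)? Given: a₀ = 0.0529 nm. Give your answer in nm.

0.332 nm

The Bohr quantisation condition is nλ = 2πr_n.
r_n = n²a₀/Z = 0.423 nm
λ = 2πr_n/n = 2π·0.423/8 = 0.332 nm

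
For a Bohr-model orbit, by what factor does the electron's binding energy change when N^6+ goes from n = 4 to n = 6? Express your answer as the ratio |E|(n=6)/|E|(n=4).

|E| ∝ Z^2 · n^-2; with Z fixed, |E| ∝ n^-2.
|E|(n=6)/|E|(n=4) = (6/4)^-2 = 4/9

4/9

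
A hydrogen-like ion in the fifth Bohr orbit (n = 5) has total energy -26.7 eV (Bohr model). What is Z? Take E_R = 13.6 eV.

7

E_n = −E_R Z²/n² ⇒ Z² = −E_n n²/E_R = 26.7 × 5² / 13.6 ≈ 49.08
Z = 7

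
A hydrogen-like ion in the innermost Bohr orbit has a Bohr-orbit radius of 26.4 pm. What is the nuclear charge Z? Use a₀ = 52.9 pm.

r_n = n²a₀/Z ⇒ Z = n²a₀/r = 1² × 52.9 / 26.4 ≈ 2.00
Z = 2

2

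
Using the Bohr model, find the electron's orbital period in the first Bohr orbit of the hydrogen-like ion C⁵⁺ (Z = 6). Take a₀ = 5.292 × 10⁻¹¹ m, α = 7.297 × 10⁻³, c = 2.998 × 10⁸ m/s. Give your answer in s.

r = n²a₀/Z = 1²·5.292 × 10⁻¹¹/6 = 8.820 × 10⁻¹² m
v = Zαc/n = 6·0.007297·2.998 × 10⁸/1 = 1.313 × 10⁷ m/s
T = 2πr/v = 4.222 × 10⁻¹⁸ s

4.222 × 10⁻¹⁸ s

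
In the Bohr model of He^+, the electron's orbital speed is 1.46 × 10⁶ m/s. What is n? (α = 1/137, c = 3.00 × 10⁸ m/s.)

v_n = Zαc/n ⇒ n = Zαc/v = 2 × 0.00730 × 3.00 × 10⁸ / 1.46 × 10⁶ ≈ 3.00
n = 3

3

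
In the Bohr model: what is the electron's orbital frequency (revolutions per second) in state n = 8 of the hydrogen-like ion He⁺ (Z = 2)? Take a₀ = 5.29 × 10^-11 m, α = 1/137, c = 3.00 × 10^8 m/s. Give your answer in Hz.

5.15 × 10^13 Hz

r = n²a₀/Z = 1.69 × 10^-9 m, v = Zαc/n = 5.47 × 10^5 m/s
f = v/(2πr) = 5.15 × 10^13 Hz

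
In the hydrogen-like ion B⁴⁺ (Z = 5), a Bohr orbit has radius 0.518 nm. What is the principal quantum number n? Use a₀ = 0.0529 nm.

r_n = n²a₀/Z ⇒ n² = rZ/a₀ = 0.518 × 5 / 0.0529 ≈ 48.96
n = 7

7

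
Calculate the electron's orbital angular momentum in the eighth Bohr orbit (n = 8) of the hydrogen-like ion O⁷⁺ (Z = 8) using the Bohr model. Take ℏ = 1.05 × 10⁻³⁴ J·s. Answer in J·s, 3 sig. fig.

8.40 × 10⁻³⁴ J·s

L_n = nℏ = 8 × 1.05 × 10⁻³⁴ = 8.40 × 10⁻³⁴ J·s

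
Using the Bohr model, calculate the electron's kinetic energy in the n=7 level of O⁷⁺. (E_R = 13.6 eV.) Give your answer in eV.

17.8 eV

For a Coulomb orbit the virial theorem gives K = −E_n.
E_n = −E_R·Z²/n², so K = E_R·Z²/n² = 13.6 × 8²/7² = 17.8 eV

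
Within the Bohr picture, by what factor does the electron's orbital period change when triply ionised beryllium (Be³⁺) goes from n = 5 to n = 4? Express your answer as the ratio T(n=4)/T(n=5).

64/125

T ∝ Z^-2 · n^3; with Z fixed, T ∝ n^3.
T(n=4)/T(n=5) = (4/5)^3 = 64/125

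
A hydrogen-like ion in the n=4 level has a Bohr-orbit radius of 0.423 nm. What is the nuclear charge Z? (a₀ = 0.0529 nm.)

r_n = n²a₀/Z ⇒ Z = n²a₀/r = 4² × 0.0529 / 0.423 ≈ 2.00
Z = 2

2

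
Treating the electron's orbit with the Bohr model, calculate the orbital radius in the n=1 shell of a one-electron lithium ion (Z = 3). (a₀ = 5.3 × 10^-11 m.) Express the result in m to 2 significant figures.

r_n = n²a₀/Z = 1² × 5.3 × 10^-11 / 3
    = 1 × 5.3 × 10^-11 / 3 = 1.8 × 10^-11 m

1.8 × 10^-11 m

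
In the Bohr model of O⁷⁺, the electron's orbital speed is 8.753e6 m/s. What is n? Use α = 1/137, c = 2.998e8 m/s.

2

v_n = Zαc/n ⇒ n = Zαc/v = 8 × 0.007299 × 2.998e8 / 8.753e6 ≈ 2.00
n = 2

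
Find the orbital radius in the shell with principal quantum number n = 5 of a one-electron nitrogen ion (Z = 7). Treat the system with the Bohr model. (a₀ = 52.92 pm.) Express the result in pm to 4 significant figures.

r_n = n²a₀/Z = 5² × 52.92 / 7
    = 25 × 52.92 / 7 = 189.0 pm

189.0 pm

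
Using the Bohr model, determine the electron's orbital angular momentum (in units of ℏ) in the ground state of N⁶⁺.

1

L_n = nℏ, so L/ℏ = n = 1.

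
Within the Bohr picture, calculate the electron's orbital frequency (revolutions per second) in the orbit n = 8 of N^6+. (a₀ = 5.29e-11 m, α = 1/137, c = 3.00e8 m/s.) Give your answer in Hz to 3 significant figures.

r = n²a₀/Z = 4.84e-10 m, v = Zαc/n = 1.92e6 m/s
f = v/(2πr) = 6.31e14 Hz

6.31e14 Hz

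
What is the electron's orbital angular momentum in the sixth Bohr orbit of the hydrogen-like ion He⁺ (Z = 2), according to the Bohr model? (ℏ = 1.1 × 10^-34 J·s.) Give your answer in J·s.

6.6 × 10^-34 J·s

L_n = nℏ = 6 × 1.1 × 10^-34 = 6.6 × 10^-34 J·s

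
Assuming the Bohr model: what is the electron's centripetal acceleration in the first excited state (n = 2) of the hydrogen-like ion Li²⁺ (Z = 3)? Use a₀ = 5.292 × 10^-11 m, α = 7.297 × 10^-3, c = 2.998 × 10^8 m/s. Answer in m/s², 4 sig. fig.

1.526 × 10^23 m/s²

r = n²a₀/Z = 7.056 × 10^-11 m, v = Zαc/n = 3.281 × 10^6 m/s
a = v²/r = (3.281 × 10^6)² / 7.056 × 10^-11 = 1.526 × 10^23 m/s²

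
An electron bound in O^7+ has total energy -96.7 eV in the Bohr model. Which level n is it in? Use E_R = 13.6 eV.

E_n = −E_R Z²/n² ⇒ n² = E_R Z²/(−E_n) = 13.6 × 8² / 96.7 ≈ 9.00
n = 3

3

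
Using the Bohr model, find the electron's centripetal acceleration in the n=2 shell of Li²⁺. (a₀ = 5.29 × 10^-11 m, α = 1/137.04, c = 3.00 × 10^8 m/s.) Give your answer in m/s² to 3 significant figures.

1.53 × 10^23 m/s²

r = n²a₀/Z = 7.05 × 10^-11 m, v = Zαc/n = 3.28 × 10^6 m/s
a = v²/r = (3.28 × 10^6)² / 7.05 × 10^-11 = 1.53 × 10^23 m/s²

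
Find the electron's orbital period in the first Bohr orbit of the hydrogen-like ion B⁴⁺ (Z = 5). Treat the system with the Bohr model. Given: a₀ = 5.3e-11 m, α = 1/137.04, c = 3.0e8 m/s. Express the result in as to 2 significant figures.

r = n²a₀/Z = 1²·5.3e-11/5 = 1.1e-11 m
v = Zαc/n = 5·0.0073·3.0e8/1 = 1.1e7 m/s
T = 2πr/v = 6.1e-18 s = 6.1 as

6.1 as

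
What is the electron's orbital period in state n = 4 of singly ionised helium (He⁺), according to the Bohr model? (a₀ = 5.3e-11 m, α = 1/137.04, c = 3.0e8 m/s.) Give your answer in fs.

2.4 fs

r = n²a₀/Z = 4²·5.3e-11/2 = 4.2e-10 m
v = Zαc/n = 2·0.0073·3.0e8/4 = 1.1e6 m/s
T = 2πr/v = 2.4e-15 s = 2.4 fs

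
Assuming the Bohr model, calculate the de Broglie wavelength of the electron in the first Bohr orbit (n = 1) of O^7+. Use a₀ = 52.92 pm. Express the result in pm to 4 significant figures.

The Bohr quantisation condition is nλ = 2πr_n.
r_n = n²a₀/Z = 6.615 pm
λ = 2πr_n/n = 2π·6.615/1 = 41.56 pm

41.56 pm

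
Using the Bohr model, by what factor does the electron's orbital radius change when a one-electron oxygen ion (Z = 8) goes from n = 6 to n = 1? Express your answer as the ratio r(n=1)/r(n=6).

1/36

r ∝ Z^-1 · n^2; with Z fixed, r ∝ n^2.
r(n=1)/r(n=6) = (1/6)^2 = 1/36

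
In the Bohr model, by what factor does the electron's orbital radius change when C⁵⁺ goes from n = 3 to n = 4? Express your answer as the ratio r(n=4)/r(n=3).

16/9

r ∝ Z^-1 · n^2; with Z fixed, r ∝ n^2.
r(n=4)/r(n=3) = (4/3)^2 = 16/9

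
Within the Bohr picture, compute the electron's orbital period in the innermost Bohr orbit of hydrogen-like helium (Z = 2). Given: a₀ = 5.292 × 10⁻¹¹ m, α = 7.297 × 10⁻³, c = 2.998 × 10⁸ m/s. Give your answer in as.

r = n²a₀/Z = 1²·5.292 × 10⁻¹¹/2 = 2.646 × 10⁻¹¹ m
v = Zαc/n = 2·0.007297·2.998 × 10⁸/1 = 4.375 × 10⁶ m/s
T = 2πr/v = 3.800 × 10⁻¹⁷ s = 38.00 as

38.00 as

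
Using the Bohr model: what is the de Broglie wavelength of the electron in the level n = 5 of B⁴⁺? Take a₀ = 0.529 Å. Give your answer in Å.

The Bohr quantisation condition is nλ = 2πr_n.
r_n = n²a₀/Z = 2.65 Å
λ = 2πr_n/n = 2π·2.65/5 = 3.32 Å

3.32 Å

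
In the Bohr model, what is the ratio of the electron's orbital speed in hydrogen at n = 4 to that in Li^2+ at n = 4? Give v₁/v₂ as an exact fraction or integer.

1/3

v ∝ Z^1 · n^-1
v₁/v₂ = (1/3)^1 · (4/4)^-1 = 1/3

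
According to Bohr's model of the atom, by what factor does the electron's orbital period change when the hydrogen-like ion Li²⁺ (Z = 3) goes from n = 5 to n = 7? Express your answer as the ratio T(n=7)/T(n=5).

T ∝ Z^-2 · n^3; with Z fixed, T ∝ n^3.
T(n=7)/T(n=5) = (7/5)^3 = 343/125

343/125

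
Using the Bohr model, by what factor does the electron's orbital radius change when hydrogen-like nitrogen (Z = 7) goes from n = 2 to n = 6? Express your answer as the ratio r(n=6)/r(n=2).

9

r ∝ Z^-1 · n^2; with Z fixed, r ∝ n^2.
r(n=6)/r(n=2) = (6/2)^2 = 9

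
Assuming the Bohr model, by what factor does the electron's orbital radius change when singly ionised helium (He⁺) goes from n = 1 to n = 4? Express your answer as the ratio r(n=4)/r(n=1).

16

r ∝ Z^-1 · n^2; with Z fixed, r ∝ n^2.
r(n=4)/r(n=1) = (4/1)^2 = 16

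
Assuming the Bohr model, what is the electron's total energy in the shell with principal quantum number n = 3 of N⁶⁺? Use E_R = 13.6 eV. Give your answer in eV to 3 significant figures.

E_n = −E_R·Z²/n² = −13.6 × 7²/3² = -74.0 eV

-74.0 eV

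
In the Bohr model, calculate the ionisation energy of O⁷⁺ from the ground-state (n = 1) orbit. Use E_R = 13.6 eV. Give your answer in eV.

870 eV

E_n = −E_R·Z²/n² = −13.6 × 8²/1² eV = -870 eV
Ionisation energy = −E_n = 870 eV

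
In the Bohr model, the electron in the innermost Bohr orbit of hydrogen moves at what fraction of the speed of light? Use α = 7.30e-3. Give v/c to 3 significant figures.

v_n = Zαc/n, so v/c = Zα/n = 1 × 0.00730 / 1 = 0.00730

0.00730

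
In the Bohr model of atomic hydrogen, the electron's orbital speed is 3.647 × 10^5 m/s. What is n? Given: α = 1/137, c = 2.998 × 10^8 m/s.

v_n = Zαc/n ⇒ n = Zαc/v = 1 × 0.007299 × 2.998 × 10^8 / 3.647 × 10^5 ≈ 6.00
n = 6

6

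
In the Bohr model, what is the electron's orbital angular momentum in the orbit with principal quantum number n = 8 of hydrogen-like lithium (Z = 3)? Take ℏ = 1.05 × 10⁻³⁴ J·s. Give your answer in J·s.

L_n = nℏ = 8 × 1.05 × 10⁻³⁴ = 8.40 × 10⁻³⁴ J·s

8.40 × 10⁻³⁴ J·s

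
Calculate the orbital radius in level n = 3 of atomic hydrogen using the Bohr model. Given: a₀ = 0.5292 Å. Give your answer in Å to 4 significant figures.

4.763 Å

r_n = n²a₀/Z = 3² × 0.5292 / 1
    = 9 × 0.5292 / 1 = 4.763 Å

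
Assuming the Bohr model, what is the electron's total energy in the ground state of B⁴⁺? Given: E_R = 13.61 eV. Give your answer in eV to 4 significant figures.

E_n = −E_R·Z²/n² = −13.61 × 5²/1² = -340.2 eV

-340.2 eV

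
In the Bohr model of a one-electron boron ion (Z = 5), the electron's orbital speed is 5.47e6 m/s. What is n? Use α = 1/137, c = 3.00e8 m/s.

v_n = Zαc/n ⇒ n = Zαc/v = 5 × 0.00730 × 3.00e8 / 5.47e6 ≈ 2.00
n = 2

2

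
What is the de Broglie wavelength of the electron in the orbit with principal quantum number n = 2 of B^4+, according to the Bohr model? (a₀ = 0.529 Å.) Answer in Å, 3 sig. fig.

The Bohr quantisation condition is nλ = 2πr_n.
r_n = n²a₀/Z = 0.423 Å
λ = 2πr_n/n = 2π·0.423/2 = 1.33 Å

1.33 Å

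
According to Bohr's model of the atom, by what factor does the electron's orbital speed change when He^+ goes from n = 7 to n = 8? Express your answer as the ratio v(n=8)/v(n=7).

v ∝ Z^1 · n^-1; with Z fixed, v ∝ n^-1.
v(n=8)/v(n=7) = (8/7)^-1 = 7/8

7/8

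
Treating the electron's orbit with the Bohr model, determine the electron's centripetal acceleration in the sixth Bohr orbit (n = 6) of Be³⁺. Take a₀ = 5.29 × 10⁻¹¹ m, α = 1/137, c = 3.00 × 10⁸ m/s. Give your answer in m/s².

4.48 × 10²¹ m/s²

r = n²a₀/Z = 4.76 × 10⁻¹⁰ m, v = Zαc/n = 1.46 × 10⁶ m/s
a = v²/r = (1.46 × 10⁶)² / 4.76 × 10⁻¹⁰ = 4.48 × 10²¹ m/s²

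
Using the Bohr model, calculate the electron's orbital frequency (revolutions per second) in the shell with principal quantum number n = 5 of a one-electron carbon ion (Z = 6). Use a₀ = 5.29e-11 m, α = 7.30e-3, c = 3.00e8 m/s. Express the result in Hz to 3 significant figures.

1.90e15 Hz

r = n²a₀/Z = 2.20e-10 m, v = Zαc/n = 2.63e6 m/s
f = v/(2πr) = 1.90e15 Hz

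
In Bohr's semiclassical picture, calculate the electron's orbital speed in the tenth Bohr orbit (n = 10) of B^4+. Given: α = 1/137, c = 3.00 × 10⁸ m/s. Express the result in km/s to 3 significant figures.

1090 km/s

v_n = Zαc/n = 5 × 0.00730 × 3.00 × 10⁸ / 10
    = 1090 km/s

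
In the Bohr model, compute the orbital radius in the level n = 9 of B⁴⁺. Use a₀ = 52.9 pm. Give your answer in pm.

857 pm

r_n = n²a₀/Z = 9² × 52.9 / 5
    = 81 × 52.9 / 5 = 857 pm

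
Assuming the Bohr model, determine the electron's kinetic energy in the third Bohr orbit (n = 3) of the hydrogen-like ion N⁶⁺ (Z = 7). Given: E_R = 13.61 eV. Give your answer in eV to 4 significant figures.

74.10 eV

For a Coulomb orbit the virial theorem gives K = −E_n.
E_n = −E_R·Z²/n², so K = E_R·Z²/n² = 13.61 × 7²/3² = 74.10 eV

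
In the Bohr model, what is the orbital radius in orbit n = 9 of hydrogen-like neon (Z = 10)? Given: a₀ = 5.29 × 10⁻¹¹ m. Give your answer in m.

4.28 × 10⁻¹⁰ m

r_n = n²a₀/Z = 9² × 5.29 × 10⁻¹¹ / 10
    = 81 × 5.29 × 10⁻¹¹ / 10 = 4.28 × 10⁻¹⁰ m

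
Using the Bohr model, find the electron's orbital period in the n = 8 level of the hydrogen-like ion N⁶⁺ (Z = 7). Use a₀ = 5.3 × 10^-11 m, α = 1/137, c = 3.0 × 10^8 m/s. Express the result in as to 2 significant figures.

1600 as

r = n²a₀/Z = 8²·5.3 × 10^-11/7 = 4.8 × 10^-10 m
v = Zαc/n = 7·0.0073·3.0 × 10^8/8 = 1.9 × 10^6 m/s
T = 2πr/v = 1.6 × 10^-15 s = 1600 as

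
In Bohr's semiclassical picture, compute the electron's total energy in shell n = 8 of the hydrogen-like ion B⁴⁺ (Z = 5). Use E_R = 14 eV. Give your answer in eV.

E_n = −E_R·Z²/n² = −14 × 5²/8² = -5.5 eV

-5.5 eV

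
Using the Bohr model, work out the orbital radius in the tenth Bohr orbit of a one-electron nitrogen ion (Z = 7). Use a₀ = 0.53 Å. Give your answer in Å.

7.6 Å

r_n = n²a₀/Z = 10² × 0.53 / 7
    = 100 × 0.53 / 7 = 7.6 Å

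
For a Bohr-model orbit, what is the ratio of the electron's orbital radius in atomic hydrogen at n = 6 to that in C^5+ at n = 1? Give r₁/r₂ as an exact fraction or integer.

r ∝ Z^-1 · n^2
r₁/r₂ = (1/6)^-1 · (6/1)^2 = 216

216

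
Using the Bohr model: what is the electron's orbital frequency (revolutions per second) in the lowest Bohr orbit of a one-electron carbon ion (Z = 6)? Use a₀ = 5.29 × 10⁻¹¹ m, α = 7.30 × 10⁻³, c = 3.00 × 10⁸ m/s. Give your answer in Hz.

r = n²a₀/Z = 8.82 × 10⁻¹² m, v = Zαc/n = 1.31 × 10⁷ m/s
f = v/(2πr) = 2.37 × 10¹⁷ Hz

2.37 × 10¹⁷ Hz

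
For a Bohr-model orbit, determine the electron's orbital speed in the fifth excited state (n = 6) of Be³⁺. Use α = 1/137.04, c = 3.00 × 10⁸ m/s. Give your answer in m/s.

v_n = Zαc/n = 4 × 0.00730 × 3.00 × 10⁸ / 6
    = 1.46 × 10⁶ m/s

1.46 × 10⁶ m/s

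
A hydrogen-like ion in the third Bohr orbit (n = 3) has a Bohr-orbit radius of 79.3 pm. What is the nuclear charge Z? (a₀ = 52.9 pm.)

r_n = n²a₀/Z ⇒ Z = n²a₀/r = 3² × 52.9 / 79.3 ≈ 6.00
Z = 6

6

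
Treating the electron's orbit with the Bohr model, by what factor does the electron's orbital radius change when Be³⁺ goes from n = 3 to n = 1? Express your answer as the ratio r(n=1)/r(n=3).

r ∝ Z^-1 · n^2; with Z fixed, r ∝ n^2.
r(n=1)/r(n=3) = (1/3)^2 = 1/9

1/9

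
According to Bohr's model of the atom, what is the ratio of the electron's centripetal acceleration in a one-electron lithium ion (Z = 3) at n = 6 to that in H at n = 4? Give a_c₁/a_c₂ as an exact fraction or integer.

16/3

a_c ∝ Z^3 · n^-4
a_c₁/a_c₂ = (3/1)^3 · (6/4)^-4 = 16/3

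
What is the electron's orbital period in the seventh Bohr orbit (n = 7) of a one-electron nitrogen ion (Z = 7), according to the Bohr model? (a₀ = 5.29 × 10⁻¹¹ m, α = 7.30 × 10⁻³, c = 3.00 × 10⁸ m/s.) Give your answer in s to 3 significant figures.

r = n²a₀/Z = 7²·5.29 × 10⁻¹¹/7 = 3.70 × 10⁻¹⁰ m
v = Zαc/n = 7·0.00730·3.00 × 10⁸/7 = 2.19 × 10⁶ m/s
T = 2πr/v = 1.06 × 10⁻¹⁵ s

1.06 × 10⁻¹⁵ s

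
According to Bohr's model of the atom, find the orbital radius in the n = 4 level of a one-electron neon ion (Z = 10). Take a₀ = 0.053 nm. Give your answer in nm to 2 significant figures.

r_n = n²a₀/Z = 4² × 0.053 / 10
    = 16 × 0.053 / 10 = 0.085 nm

0.085 nm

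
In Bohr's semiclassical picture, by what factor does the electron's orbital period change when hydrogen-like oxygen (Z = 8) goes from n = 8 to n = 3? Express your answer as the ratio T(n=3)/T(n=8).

27/512

T ∝ Z^-2 · n^3; with Z fixed, T ∝ n^3.
T(n=3)/T(n=8) = (3/8)^3 = 27/512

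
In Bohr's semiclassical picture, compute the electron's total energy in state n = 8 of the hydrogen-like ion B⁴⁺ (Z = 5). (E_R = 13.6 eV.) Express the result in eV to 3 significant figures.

-5.31 eV

E_n = −E_R·Z²/n² = −13.6 × 5²/8² = -5.31 eV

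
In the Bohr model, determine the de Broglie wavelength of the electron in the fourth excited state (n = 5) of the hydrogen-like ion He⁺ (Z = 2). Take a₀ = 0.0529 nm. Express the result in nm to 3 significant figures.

0.831 nm

The Bohr quantisation condition is nλ = 2πr_n.
r_n = n²a₀/Z = 0.661 nm
λ = 2πr_n/n = 2π·0.661/5 = 0.831 nm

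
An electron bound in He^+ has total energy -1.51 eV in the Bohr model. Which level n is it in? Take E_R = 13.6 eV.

E_n = −E_R Z²/n² ⇒ n² = E_R Z²/(−E_n) = 13.6 × 2² / 1.51 ≈ 36.03
n = 6

6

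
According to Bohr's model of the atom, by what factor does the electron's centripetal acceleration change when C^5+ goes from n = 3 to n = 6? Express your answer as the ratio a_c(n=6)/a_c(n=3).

1/16

a_c ∝ Z^3 · n^-4; with Z fixed, a_c ∝ n^-4.
a_c(n=6)/a_c(n=3) = (6/3)^-4 = 1/16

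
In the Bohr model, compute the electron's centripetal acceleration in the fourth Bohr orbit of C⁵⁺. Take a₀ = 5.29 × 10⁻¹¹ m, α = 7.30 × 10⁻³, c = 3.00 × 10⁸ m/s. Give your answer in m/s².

7.65 × 10²² m/s²

r = n²a₀/Z = 1.41 × 10⁻¹⁰ m, v = Zαc/n = 3.29 × 10⁶ m/s
a = v²/r = (3.29 × 10⁶)² / 1.41 × 10⁻¹⁰ = 7.65 × 10²² m/s²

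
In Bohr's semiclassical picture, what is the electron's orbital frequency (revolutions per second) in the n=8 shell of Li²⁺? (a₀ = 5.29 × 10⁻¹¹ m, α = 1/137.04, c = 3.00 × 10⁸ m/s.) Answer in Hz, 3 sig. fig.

r = n²a₀/Z = 1.13 × 10⁻⁹ m, v = Zαc/n = 8.21 × 10⁵ m/s
f = v/(2πr) = 1.16 × 10¹⁴ Hz

1.16 × 10¹⁴ Hz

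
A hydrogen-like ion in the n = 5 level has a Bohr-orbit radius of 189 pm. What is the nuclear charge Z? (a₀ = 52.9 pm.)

r_n = n²a₀/Z ⇒ Z = n²a₀/r = 5² × 52.9 / 189 ≈ 7.00
Z = 7

7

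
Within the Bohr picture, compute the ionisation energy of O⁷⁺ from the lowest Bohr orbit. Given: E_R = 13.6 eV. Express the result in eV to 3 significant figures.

E_n = −E_R·Z²/n² = −13.6 × 8²/1² eV = -870 eV
Ionisation energy = −E_n = 870 eV

870 eV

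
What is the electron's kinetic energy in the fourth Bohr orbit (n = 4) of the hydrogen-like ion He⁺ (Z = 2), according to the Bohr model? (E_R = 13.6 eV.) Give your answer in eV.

For a Coulomb orbit the virial theorem gives K = −E_n.
E_n = −E_R·Z²/n², so K = E_R·Z²/n² = 13.6 × 2²/4² = 3.40 eV

3.40 eV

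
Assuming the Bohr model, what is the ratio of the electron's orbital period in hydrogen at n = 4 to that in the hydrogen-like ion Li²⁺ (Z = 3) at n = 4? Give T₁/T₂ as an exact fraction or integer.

9

T ∝ Z^-2 · n^3
T₁/T₂ = (1/3)^-2 · (4/4)^3 = 9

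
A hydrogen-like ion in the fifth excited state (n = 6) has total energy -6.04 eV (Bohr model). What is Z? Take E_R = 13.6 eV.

4

E_n = −E_R Z²/n² ⇒ Z² = −E_n n²/E_R = 6.04 × 6² / 13.6 ≈ 15.99
Z = 4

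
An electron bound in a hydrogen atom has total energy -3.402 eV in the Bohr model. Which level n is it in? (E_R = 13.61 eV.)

2

E_n = −E_R Z²/n² ⇒ n² = E_R Z²/(−E_n) = 13.61 × 1² / 3.402 ≈ 4.00
n = 2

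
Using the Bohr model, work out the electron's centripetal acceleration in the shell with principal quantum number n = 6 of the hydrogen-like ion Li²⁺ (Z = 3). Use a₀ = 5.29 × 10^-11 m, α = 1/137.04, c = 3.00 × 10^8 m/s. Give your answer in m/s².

r = n²a₀/Z = 6.35 × 10^-10 m, v = Zαc/n = 1.09 × 10^6 m/s
a = v²/r = (1.09 × 10^6)² / 6.35 × 10^-10 = 1.89 × 10^21 m/s²

1.89 × 10^21 m/s²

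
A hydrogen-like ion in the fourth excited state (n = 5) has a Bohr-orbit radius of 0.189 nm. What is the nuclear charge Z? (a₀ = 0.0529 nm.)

r_n = n²a₀/Z ⇒ Z = n²a₀/r = 5² × 0.0529 / 0.189 ≈ 7.00
Z = 7

7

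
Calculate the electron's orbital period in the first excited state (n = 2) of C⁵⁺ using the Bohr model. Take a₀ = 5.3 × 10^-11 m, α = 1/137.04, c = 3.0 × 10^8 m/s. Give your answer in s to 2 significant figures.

r = n²a₀/Z = 2²·5.3 × 10^-11/6 = 3.5 × 10^-11 m
v = Zαc/n = 6·0.0073·3.0 × 10^8/2 = 6.6 × 10^6 m/s
T = 2πr/v = 3.4 × 10^-17 s

3.4 × 10^-17 s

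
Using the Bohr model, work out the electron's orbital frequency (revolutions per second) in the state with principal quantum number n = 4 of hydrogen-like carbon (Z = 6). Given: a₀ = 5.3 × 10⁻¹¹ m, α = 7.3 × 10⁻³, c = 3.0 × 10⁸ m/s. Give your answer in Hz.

3.7 × 10¹⁵ Hz

r = n²a₀/Z = 1.4 × 10⁻¹⁰ m, v = Zαc/n = 3.3 × 10⁶ m/s
f = v/(2πr) = 3.7 × 10¹⁵ Hz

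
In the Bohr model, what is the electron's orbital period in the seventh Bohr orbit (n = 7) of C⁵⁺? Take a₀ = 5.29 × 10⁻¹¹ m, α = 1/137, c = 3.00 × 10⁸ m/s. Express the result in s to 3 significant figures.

r = n²a₀/Z = 7²·5.29 × 10⁻¹¹/6 = 4.32 × 10⁻¹⁰ m
v = Zαc/n = 6·0.00730·3.00 × 10⁸/7 = 1.88 × 10⁶ m/s
T = 2πr/v = 1.45 × 10⁻¹⁵ s

1.45 × 10⁻¹⁵ s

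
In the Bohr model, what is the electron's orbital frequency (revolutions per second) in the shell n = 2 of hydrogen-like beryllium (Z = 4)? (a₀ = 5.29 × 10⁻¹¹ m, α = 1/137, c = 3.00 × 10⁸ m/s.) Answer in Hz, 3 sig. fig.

1.32 × 10¹⁶ Hz

r = n²a₀/Z = 5.29 × 10⁻¹¹ m, v = Zαc/n = 4.38 × 10⁶ m/s
f = v/(2πr) = 1.32 × 10¹⁶ Hz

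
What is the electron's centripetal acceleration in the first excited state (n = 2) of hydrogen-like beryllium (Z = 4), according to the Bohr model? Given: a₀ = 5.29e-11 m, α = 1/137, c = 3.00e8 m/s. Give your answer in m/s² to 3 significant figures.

r = n²a₀/Z = 5.29e-11 m, v = Zαc/n = 4.38e6 m/s
a = v²/r = (4.38e6)² / 5.29e-11 = 3.63e23 m/s²

3.63e23 m/s²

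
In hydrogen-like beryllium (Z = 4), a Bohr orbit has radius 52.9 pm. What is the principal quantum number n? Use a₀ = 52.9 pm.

2

r_n = n²a₀/Z ⇒ n² = rZ/a₀ = 52.9 × 4 / 52.9 ≈ 4.00
n = 2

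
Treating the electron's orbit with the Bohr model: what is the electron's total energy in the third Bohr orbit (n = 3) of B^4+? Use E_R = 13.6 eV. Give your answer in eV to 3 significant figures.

-37.8 eV

E_n = −E_R·Z²/n² = −13.6 × 5²/3² = -37.8 eV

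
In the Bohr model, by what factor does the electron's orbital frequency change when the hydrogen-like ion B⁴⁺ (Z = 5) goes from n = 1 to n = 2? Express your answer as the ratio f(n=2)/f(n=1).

1/8

f ∝ Z^2 · n^-3; with Z fixed, f ∝ n^-3.
f(n=2)/f(n=1) = (2/1)^-3 = 1/8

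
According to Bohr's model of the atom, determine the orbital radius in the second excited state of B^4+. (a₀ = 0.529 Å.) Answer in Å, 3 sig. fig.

0.952 Å

r_n = n²a₀/Z = 3² × 0.529 / 5
    = 9 × 0.529 / 5 = 0.952 Å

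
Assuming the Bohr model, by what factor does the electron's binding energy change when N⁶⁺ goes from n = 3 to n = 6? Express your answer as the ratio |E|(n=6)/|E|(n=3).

1/4

|E| ∝ Z^2 · n^-2; with Z fixed, |E| ∝ n^-2.
|E|(n=6)/|E|(n=3) = (6/3)^-2 = 1/4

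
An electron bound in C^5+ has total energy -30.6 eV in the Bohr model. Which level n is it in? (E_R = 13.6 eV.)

E_n = −E_R Z²/n² ⇒ n² = E_R Z²/(−E_n) = 13.6 × 6² / 30.6 ≈ 16.00
n = 4

4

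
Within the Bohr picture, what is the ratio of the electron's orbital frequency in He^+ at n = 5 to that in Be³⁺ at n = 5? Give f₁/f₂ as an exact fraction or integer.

f ∝ Z^2 · n^-3
f₁/f₂ = (2/4)^2 · (5/5)^-3 = 1/4

1/4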